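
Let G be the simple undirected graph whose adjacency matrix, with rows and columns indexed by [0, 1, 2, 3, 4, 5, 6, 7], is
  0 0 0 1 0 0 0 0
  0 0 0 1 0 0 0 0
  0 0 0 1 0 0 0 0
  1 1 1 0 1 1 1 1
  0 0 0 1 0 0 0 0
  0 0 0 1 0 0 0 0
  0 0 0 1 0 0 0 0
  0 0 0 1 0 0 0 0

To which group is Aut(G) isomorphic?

S_7

Vertex 3 has degree 7 and every other vertex has degree 1, so G is the star K_{1,7} with centre 3. Any automorphism fixes the centre and permutes the 7 leaves freely, so Aut(G) ≅ S_7 of order 7! = 5040.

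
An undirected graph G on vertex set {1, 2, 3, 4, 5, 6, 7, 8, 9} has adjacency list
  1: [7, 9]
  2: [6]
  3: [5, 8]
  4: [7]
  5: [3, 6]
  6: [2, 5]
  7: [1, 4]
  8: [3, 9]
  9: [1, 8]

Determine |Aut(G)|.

The degree sequence is [2, 1, 2, 1, 2, 2, 2, 2, 2]; the two degree-1 vertices 2 and 4 are the ends of a path, so G = P_9. The only nontrivial automorphism of a path is the end-to-end reflection, so Aut(G) ≅ Z_2.

2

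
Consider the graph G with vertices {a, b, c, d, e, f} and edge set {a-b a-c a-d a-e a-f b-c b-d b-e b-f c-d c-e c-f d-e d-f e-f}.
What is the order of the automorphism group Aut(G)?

720

All 6 vertices are pairwise adjacent: G = K_6. Any permutation of the 6 vertices preserves K_6, so Aut(K_6) = S_6 of order 6! = 720.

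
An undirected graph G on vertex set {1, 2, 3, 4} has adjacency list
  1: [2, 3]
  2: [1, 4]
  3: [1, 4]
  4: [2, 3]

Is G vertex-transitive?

Yes

G is 2-regular and bipartite on 2^2 = 4 vertices with girth 4; it is the hypercube graph Q_2. The symmetry group of the 2-cube is the hyperoctahedral group B_2 = Z_2 ≀ S_2, of order 2^2·2! = 8. Under this action every vertex can be carried to every other, so G is vertex-transitive.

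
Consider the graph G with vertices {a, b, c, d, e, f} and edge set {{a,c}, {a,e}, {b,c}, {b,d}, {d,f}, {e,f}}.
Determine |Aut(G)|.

Every vertex has degree 2 and the graph is connected, so G is the 6-cycle C_6. C_6 has 6 rotations and 6 reflections, so Aut(C_6) ≅ D_6 of order 12.

12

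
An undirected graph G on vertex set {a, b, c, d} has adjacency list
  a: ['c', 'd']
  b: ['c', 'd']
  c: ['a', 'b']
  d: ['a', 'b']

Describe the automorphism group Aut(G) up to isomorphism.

Every vertex has degree 2 and the graph is connected, so G is the 4-cycle C_4. C_4 has 4 rotations and 4 reflections, so Aut(C_4) ≅ D_4 of order 8.

D_4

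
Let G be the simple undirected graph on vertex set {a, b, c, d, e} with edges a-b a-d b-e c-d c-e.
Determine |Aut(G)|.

10

G is 2-regular and connected on 5 vertices, i.e. the cycle C_5. C_5 has 5 rotations and 5 reflections, so Aut(C_5) ≅ D_5 of order 10.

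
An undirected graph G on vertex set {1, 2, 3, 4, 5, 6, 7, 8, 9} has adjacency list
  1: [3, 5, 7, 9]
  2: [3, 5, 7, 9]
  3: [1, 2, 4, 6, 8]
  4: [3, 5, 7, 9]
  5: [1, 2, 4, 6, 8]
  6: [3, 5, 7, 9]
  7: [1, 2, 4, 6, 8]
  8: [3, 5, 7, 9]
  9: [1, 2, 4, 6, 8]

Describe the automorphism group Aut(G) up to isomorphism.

The vertices split by degree into {3, 5, 7, 9} (degree 5) and {1, 2, 4, 6, 8} (degree 4); every edge runs between the two parts, so G is the complete bipartite graph K_{4,5}. The parts have unequal sizes, so no automorphism swaps them; each part is permuted independently, giving S_4 × S_5 of order 4!·5! = 2880.

S_4 × S_5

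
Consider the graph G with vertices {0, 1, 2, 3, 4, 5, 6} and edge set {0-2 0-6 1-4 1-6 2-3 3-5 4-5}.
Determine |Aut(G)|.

Every vertex has degree 2 and the graph is connected, so G is the 7-cycle C_7. The automorphisms of the 7-cycle are exactly the symmetries of a regular 7-gon: the dihedral group D_7, |D_7| = 14.

14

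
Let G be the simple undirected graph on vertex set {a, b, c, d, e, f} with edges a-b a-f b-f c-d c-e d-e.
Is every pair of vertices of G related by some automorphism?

Yes

G has two connected components, {a, b, f} and {c, d, e}; each is 2-regular, so G = C_3 ⊔ C_3. With two isomorphic components, Aut(G) = Aut(C_3) ≀ S_2 = (D_3 × D_3) ⋊ Z_2: permute each cycle by D_3, then optionally swap the two cycles. Order 2·(2·3)² = 72. Under this action every vertex can be carried to every other, so G is vertex-transitive.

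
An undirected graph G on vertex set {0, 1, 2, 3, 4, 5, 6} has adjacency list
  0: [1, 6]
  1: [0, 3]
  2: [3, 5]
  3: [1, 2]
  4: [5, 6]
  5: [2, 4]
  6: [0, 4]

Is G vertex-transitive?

Yes

G is 2-regular and connected on 7 vertices, i.e. the cycle C_7. C_7 has 7 rotations and 7 reflections, so Aut(C_7) ≅ D_7 of order 14. Under this action every vertex can be carried to every other, so G is vertex-transitive.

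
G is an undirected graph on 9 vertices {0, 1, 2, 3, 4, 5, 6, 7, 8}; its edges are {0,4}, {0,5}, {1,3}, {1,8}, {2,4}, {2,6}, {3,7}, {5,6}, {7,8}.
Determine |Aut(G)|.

G has two connected components, {0, 2, 4, 5, 6} and {1, 3, 7, 8}; each is 2-regular, so G = C_5 ⊔ C_4. The components are non-isomorphic (different sizes), so Aut(G) = Aut(C_5) × Aut(C_4) = D_5 × D_4 of order 10·8 = 80.

80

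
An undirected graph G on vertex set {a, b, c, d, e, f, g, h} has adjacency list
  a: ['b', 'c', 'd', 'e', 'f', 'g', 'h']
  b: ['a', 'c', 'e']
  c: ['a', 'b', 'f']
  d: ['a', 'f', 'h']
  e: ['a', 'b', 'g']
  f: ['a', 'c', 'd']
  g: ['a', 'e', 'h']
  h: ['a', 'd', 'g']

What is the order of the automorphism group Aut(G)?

14

Vertex a is the unique vertex of degree 7; the remaining 7 vertices each have degree 3 and induce a cycle, so G is the wheel on 8 vertices with hub a. Every automorphism fixes the hub and acts on the rim 7-cycle, so Aut(G) ≅ Aut(C_7) = D_7 of order 14.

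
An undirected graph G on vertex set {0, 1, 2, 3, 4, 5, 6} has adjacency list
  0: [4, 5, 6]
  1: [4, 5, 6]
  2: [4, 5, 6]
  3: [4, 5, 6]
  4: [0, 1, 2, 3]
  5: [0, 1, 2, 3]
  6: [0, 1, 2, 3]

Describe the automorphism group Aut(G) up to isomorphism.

The vertices split by degree into {4, 5, 6} (degree 4) and {0, 1, 2, 3} (degree 3); every edge runs between the two parts, so G is the complete bipartite graph K_{3,4}. The parts have unequal sizes, so no automorphism swaps them; each part is permuted independently, giving S_4 × S_3 of order 4!·3! = 144.

S_4 × S_3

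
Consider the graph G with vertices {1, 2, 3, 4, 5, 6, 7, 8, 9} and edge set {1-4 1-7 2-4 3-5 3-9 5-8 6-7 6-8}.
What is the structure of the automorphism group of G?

The degree sequence is [2, 1, 2, 2, 2, 2, 2, 2, 1]; the two degree-1 vertices 2 and 9 are the ends of a path, so G = P_9. The only nontrivial automorphism of a path is the end-to-end reflection, so Aut(G) ≅ Z_2.

Z_2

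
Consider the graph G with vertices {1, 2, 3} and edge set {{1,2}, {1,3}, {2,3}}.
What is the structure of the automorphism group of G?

the symmetric group on 3 letters

All 3 vertices are pairwise adjacent: G = K_3. Every bijection on the vertex set is an automorphism of K_3; hence Aut(K_3) ≅ S_3, order 6.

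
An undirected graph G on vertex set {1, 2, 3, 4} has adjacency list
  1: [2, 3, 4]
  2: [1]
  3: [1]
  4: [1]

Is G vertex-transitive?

No

Vertex 1 is the only vertex of degree 3, so every automorphism fixes it; G is not vertex-transitive.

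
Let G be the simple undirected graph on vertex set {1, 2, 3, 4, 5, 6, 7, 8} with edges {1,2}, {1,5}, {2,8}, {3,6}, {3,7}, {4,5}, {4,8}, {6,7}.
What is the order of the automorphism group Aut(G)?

60

G has two connected components, {1, 2, 4, 5, 8} and {3, 6, 7}; each is 2-regular, so G = C_5 ⊔ C_3. The components are non-isomorphic (different sizes), so Aut(G) = Aut(C_5) × Aut(C_3) = D_5 × D_3 of order 10·6 = 60.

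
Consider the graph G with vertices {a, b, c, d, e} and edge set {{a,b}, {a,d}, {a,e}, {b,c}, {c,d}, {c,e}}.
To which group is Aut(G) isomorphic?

S_3 × S_2

The vertices split by degree into {a, c} (degree 3) and {b, d, e} (degree 2); every edge runs between the two parts, so G is the complete bipartite graph K_{2,3}. The parts have unequal sizes, so no automorphism swaps them; each part is permuted independently, giving S_3 × S_2 of order 3!·2! = 12.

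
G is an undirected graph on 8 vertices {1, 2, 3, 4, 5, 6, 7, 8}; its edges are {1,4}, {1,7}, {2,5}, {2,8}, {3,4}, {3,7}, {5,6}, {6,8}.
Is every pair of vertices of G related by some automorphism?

G has two connected components, {1, 3, 4, 7} and {2, 5, 6, 8}; each is 2-regular, so G = C_4 ⊔ C_4. Aut of a disjoint union of two copies of C_4 is the wreath product D_4 ≀ Z_2, of order 2·8² = 128. This group acts transitively on the 8 vertices.

Yes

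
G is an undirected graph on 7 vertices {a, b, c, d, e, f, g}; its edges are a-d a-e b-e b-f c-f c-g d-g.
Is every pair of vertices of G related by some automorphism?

Yes

G is 2-regular and connected on 7 vertices, i.e. the cycle C_7. The automorphisms of the 7-cycle are exactly the symmetries of a regular 7-gon: the dihedral group D_7, |D_7| = 14. Under this action every vertex can be carried to every other, so G is vertex-transitive.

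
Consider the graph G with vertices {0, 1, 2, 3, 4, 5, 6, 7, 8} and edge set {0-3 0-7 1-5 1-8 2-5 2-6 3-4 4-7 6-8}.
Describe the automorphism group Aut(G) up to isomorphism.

G has two connected components, {1, 2, 5, 6, 8} and {0, 3, 4, 7}; each is 2-regular, so G = C_5 ⊔ C_4. The components are non-isomorphic (different sizes), so Aut(G) = Aut(C_5) × Aut(C_4) = D_5 × D_4 of order 10·8 = 80.

D_5 × D_4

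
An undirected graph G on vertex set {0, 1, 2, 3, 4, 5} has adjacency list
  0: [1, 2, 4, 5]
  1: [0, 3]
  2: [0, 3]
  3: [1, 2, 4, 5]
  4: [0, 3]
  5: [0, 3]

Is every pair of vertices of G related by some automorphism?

No

Automorphisms preserve degree, but G has vertices of degree 2 and vertices of degree 4; no automorphism maps one to the other, so G is not vertex-transitive.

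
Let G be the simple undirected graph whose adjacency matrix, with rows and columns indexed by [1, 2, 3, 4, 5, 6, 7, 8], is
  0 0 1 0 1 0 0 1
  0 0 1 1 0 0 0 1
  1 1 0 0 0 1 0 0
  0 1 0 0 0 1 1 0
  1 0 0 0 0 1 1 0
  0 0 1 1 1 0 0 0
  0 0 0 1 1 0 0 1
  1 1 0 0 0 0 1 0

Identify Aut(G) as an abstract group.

G is 3-regular and bipartite on 2^3 = 8 vertices with girth 4; it is the hypercube graph Q_3. Aut(Q_3) consists of the signed permutations of the 3 coordinate axes: 3! permutations times 2^3 sign flips, so |Aut| = 2^3·3! = 48.

Z_2^3 ⋊ S_3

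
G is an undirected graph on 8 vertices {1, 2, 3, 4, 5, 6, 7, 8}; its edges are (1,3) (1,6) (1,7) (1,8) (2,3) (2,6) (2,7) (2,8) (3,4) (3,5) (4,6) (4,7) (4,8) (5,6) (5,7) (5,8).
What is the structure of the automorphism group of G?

G is 4-regular and bipartite with parts {1, 2, 4, 5} and {3, 6, 7, 8} (each part is independent and every cross-pair is an edge), so G = K_{4,4}. Aut(K_{4,4}) is the wreath product S_4 ≀ Z_2: permute within each part, then optionally swap the parts; |Aut| = 2·(4!)² = 1152.

(S_4 × S_4) ⋊ Z_2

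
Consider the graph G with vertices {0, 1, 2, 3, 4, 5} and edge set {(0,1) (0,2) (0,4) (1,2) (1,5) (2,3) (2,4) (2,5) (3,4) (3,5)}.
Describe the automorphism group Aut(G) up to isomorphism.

D_5

Vertex 2 is the unique vertex of degree 5; the remaining 5 vertices each have degree 3 and induce a cycle, so G is the wheel on 6 vertices with hub 2. With the hub fixed, the remaining symmetry is that of the rim cycle C_5, giving the dihedral group D_5.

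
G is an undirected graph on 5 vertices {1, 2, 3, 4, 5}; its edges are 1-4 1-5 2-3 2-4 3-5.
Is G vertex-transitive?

Yes

G is 2-regular and connected on 5 vertices, i.e. the cycle C_5. C_5 has 5 rotations and 5 reflections, so Aut(C_5) ≅ D_5 of order 10. Under this action every vertex can be carried to every other, so G is vertex-transitive.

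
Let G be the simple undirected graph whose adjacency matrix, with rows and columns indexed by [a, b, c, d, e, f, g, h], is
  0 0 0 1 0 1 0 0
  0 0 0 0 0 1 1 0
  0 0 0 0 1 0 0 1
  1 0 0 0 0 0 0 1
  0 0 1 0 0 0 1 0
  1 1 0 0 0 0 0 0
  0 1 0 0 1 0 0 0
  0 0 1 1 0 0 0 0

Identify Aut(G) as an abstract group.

G is 2-regular and connected on 8 vertices, i.e. the cycle C_8. The automorphisms of the 8-cycle are exactly the symmetries of a regular 8-gon: the dihedral group D_8, |D_8| = 16.

the dihedral group of order 16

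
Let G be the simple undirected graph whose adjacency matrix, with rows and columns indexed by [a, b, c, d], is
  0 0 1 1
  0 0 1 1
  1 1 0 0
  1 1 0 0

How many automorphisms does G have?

8

G is 2-regular and bipartite on 2^2 = 4 vertices with girth 4; it is the hypercube graph Q_2. Aut(Q_2) consists of the signed permutations of the 2 coordinate axes: 2! permutations times 2^2 sign flips, so |Aut| = 2^2·2! = 8.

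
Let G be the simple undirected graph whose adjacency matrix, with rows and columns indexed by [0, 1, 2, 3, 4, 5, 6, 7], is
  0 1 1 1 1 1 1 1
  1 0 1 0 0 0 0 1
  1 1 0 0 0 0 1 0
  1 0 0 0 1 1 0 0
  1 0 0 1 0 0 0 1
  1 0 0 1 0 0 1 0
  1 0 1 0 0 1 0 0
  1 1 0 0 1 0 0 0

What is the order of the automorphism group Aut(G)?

14

Vertex 0 is the unique vertex of degree 7; the remaining 7 vertices each have degree 3 and induce a cycle, so G is the wheel on 8 vertices with hub 0. Every automorphism fixes the hub and acts on the rim 7-cycle, so Aut(G) ≅ Aut(C_7) = D_7 of order 14.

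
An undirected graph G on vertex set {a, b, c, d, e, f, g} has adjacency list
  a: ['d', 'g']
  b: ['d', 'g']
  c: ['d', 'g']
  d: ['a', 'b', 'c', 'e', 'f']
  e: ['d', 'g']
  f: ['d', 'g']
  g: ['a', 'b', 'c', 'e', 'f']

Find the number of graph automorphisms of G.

240

The vertices split by degree into {d, g} (degree 5) and {a, b, c, e, f} (degree 2); every edge runs between the two parts, so G is the complete bipartite graph K_{2,5}. The parts have unequal sizes, so no automorphism swaps them; each part is permuted independently, giving S_2 × S_5 of order 2!·5! = 240.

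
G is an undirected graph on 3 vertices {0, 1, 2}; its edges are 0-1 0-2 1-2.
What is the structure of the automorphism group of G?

S_3

Every vertex has degree 2, so G is the complete graph K_3. Every bijection on the vertex set is an automorphism of K_3; hence Aut(K_3) ≅ S_3, order 6.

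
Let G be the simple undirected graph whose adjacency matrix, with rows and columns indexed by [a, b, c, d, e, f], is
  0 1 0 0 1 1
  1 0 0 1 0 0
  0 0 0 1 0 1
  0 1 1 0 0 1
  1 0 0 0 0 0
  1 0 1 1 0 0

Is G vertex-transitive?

Vertex e is the only vertex of degree 1, so every automorphism fixes it; G is not vertex-transitive.

No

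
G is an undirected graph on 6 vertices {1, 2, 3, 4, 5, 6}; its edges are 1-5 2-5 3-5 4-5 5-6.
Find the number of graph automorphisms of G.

120

Vertex 5 has degree 5 and every other vertex has degree 1, so G is the star K_{1,5} with centre 5. The 5 leaves are pairwise interchangeable while the centre is fixed, giving Aut(G) = S_5.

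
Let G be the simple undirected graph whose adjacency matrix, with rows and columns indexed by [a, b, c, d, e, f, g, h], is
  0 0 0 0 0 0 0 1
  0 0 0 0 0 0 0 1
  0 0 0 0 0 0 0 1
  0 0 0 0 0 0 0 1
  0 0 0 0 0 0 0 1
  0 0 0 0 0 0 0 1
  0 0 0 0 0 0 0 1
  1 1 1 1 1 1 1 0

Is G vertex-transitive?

Vertex h is the only vertex of degree 7, so every automorphism fixes it; G is not vertex-transitive.

No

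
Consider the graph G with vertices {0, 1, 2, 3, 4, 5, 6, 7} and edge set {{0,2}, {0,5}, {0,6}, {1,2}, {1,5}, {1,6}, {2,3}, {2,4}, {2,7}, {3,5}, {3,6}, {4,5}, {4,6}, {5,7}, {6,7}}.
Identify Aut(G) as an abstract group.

S_3 × S_5

The vertices split by degree into {2, 5, 6} (degree 5) and {0, 1, 3, 4, 7} (degree 3); every edge runs between the two parts, so G is the complete bipartite graph K_{3,5}. The parts have unequal sizes, so no automorphism swaps them; each part is permuted independently, giving S_3 × S_5 of order 3!·5! = 720.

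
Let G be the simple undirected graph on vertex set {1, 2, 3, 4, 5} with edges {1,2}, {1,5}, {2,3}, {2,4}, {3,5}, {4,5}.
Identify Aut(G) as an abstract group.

The vertices split by degree into {2, 5} (degree 3) and {1, 3, 4} (degree 2); every edge runs between the two parts, so G is the complete bipartite graph K_{2,3}. The parts have unequal sizes, so no automorphism swaps them; each part is permuted independently, giving S_3 × S_2 of order 3!·2! = 12.

S_3 × S_2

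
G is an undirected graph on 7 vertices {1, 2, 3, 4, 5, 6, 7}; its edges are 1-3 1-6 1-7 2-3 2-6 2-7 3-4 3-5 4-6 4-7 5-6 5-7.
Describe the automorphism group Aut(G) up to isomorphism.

S_3 × S_4

The vertices split by degree into {3, 6, 7} (degree 4) and {1, 2, 4, 5} (degree 3); every edge runs between the two parts, so G is the complete bipartite graph K_{3,4}. The parts have unequal sizes, so no automorphism swaps them; each part is permuted independently, giving S_3 × S_4 of order 3!·4! = 144.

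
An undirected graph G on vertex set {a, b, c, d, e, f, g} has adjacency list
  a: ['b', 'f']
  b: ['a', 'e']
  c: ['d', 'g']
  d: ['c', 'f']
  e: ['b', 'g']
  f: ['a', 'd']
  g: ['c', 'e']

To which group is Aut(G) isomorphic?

G is 2-regular and connected on 7 vertices, i.e. the cycle C_7. The automorphisms of the 7-cycle are exactly the symmetries of a regular 7-gon: the dihedral group D_7, |D_7| = 14.

D_7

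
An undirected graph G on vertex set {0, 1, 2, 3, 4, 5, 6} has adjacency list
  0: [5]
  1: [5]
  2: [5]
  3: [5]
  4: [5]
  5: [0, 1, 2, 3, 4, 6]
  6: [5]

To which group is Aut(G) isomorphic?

Vertex 5 has degree 6 and every other vertex has degree 1, so G is the star K_{1,6} with centre 5. The 6 leaves are pairwise interchangeable while the centre is fixed, giving Aut(G) = S_6.

S_6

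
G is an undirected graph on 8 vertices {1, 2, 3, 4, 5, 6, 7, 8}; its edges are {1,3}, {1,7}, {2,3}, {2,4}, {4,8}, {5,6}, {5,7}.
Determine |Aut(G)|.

The degree sequence is [2, 2, 2, 2, 2, 1, 2, 1]; the two degree-1 vertices 6 and 8 are the ends of a path, so G = P_8. A path has exactly one nontrivial symmetry — reversal — giving Aut(G) of order 2.

2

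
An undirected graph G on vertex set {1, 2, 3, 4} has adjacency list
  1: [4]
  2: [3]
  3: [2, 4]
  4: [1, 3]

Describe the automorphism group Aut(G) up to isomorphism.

The degree sequence is [1, 1, 2, 2]; the two degree-1 vertices 1 and 2 are the ends of a path, so G = P_4. The only nontrivial automorphism of a path is the end-to-end reflection, so Aut(G) ≅ Z_2.

the cyclic group of order 2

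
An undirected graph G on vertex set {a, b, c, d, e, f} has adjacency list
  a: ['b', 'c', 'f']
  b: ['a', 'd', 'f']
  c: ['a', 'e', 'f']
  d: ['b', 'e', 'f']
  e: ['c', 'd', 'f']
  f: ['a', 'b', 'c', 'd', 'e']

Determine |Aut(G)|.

10

Vertex f is the unique vertex of degree 5; the remaining 5 vertices each have degree 3 and induce a cycle, so G is the wheel on 6 vertices with hub f. Every automorphism fixes the hub and acts on the rim 5-cycle, so Aut(G) ≅ Aut(C_5) = D_5 of order 10.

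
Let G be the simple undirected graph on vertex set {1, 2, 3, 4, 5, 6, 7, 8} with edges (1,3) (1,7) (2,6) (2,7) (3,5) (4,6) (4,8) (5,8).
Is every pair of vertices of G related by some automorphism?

Yes

Every vertex has degree 2 and the graph is connected, so G is the 8-cycle C_8. The automorphisms of the 8-cycle are exactly the symmetries of a regular 8-gon: the dihedral group D_8, |D_8| = 16. This group acts transitively on the 8 vertices.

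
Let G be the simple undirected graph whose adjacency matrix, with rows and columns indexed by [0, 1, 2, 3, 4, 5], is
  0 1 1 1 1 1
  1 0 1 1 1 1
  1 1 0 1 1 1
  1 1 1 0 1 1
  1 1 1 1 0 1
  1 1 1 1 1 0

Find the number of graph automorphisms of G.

720

All 6 vertices are pairwise adjacent: G = K_6. Every bijection on the vertex set is an automorphism of K_6; hence Aut(K_6) ≅ S_6, order 720.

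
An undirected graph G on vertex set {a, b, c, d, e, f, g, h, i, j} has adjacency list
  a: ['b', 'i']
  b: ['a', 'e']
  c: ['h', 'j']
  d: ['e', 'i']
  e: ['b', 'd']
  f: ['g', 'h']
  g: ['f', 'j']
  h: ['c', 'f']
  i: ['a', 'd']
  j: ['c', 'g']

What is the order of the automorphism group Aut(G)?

200

G has two connected components, {a, b, d, e, i} and {c, f, g, h, j}; each is 2-regular, so G = C_5 ⊔ C_5. With two isomorphic components, Aut(G) = Aut(C_5) ≀ S_2 = (D_5 × D_5) ⋊ Z_2: permute each cycle by D_5, then optionally swap the two cycles. Order 2·(2·5)² = 200.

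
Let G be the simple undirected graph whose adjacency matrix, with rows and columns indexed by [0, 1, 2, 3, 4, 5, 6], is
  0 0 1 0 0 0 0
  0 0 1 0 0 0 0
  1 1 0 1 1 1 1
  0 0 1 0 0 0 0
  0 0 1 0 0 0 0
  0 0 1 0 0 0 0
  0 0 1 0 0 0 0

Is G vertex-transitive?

Vertex 2 is the only vertex of degree 6, so every automorphism fixes it; G is not vertex-transitive.

No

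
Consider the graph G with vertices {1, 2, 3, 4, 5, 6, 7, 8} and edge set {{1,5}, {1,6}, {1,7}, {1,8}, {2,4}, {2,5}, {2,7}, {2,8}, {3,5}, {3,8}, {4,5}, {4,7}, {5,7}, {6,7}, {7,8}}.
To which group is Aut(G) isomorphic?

Degrees alone do not determine every vertex (e.g. 1 and 2 both have degree 4), but their neighbour-degree multisets differ: N(1) has degrees [2, 4, 5, 6] while N(2) has degrees [3, 4, 5, 6]. Repeating this refinement separates all vertices, so the only automorphism is the identity.

the trivial group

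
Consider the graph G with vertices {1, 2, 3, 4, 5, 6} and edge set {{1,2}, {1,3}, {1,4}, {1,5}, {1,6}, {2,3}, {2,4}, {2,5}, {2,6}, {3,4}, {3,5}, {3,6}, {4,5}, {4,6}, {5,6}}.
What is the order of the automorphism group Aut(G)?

720

Every vertex has degree 5, so G is the complete graph K_6. Every bijection on the vertex set is an automorphism of K_6; hence Aut(K_6) ≅ S_6, order 720.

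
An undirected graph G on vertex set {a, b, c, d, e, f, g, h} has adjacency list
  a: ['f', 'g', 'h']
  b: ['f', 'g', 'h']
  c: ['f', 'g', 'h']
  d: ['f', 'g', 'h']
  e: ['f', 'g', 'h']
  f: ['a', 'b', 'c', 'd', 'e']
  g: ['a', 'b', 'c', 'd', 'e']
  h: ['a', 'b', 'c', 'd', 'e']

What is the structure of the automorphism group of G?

The vertices split by degree into {f, g, h} (degree 5) and {a, b, c, d, e} (degree 3); every edge runs between the two parts, so G is the complete bipartite graph K_{3,5}. Automorphisms preserve the bipartition setwise (since the parts differ in size) and act as S_5 × S_3 within it; |Aut| = 720.

S_5 × S_3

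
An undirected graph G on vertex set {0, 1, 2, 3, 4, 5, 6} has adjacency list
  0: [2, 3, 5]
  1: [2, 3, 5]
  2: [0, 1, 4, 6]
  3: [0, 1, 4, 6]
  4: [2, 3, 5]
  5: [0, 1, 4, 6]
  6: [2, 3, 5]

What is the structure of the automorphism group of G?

S_3 × S_4

The vertices split by degree into {2, 3, 5} (degree 4) and {0, 1, 4, 6} (degree 3); every edge runs between the two parts, so G is the complete bipartite graph K_{3,4}. The parts have unequal sizes, so no automorphism swaps them; each part is permuted independently, giving S_3 × S_4 of order 3!·4! = 144.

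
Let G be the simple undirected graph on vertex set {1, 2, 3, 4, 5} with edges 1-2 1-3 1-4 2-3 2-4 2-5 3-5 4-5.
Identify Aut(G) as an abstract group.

the dihedral group of order 8

Vertex 2 is the unique vertex of degree 4; the remaining 4 vertices each have degree 3 and induce a cycle, so G is the wheel on 5 vertices with hub 2. Every automorphism fixes the hub and acts on the rim 4-cycle, so Aut(G) ≅ Aut(C_4) = D_4 of order 8.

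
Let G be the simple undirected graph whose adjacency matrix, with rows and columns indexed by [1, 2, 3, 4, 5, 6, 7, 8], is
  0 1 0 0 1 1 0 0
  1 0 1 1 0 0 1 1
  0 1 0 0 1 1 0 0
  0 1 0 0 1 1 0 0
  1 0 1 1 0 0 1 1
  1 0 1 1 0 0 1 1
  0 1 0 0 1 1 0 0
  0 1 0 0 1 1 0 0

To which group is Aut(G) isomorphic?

S_5 × S_3

The vertices split by degree into {2, 5, 6} (degree 5) and {1, 3, 4, 7, 8} (degree 3); every edge runs between the two parts, so G is the complete bipartite graph K_{3,5}. Automorphisms preserve the bipartition setwise (since the parts differ in size) and act as S_5 × S_3 within it; |Aut| = 720.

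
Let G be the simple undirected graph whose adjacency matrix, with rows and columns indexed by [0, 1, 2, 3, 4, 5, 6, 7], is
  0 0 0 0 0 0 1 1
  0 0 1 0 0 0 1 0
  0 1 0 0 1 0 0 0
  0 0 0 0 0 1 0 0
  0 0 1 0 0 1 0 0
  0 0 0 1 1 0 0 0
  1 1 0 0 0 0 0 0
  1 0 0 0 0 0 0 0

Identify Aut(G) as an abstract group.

The degree sequence is [2, 2, 2, 1, 2, 2, 2, 1]; the two degree-1 vertices 3 and 7 are the ends of a path, so G = P_8. The only nontrivial automorphism of a path is the end-to-end reflection, so Aut(G) ≅ Z_2.

the cyclic group of order 2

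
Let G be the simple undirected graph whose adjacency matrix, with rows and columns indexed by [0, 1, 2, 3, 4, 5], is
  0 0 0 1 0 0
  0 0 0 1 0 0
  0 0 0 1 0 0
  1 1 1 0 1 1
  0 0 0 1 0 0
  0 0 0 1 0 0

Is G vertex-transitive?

Vertex 3 is the only vertex of degree 5, so every automorphism fixes it; G is not vertex-transitive.

No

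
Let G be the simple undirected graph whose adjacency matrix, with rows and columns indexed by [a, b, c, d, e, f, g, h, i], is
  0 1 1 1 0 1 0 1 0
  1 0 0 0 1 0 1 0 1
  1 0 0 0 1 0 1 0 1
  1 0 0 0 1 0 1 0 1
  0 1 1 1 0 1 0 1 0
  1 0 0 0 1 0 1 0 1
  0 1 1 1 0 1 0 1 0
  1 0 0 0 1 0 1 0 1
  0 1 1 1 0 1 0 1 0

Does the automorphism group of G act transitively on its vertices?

No

Automorphisms preserve degree, but G has vertices of degree 4 and vertices of degree 5; no automorphism maps one to the other, so G is not vertex-transitive.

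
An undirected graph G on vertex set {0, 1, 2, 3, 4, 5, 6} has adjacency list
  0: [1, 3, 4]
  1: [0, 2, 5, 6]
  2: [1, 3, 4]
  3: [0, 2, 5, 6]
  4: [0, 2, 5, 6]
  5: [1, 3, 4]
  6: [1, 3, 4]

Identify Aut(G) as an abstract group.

S_4 × S_3

The vertices split by degree into {1, 3, 4} (degree 4) and {0, 2, 5, 6} (degree 3); every edge runs between the two parts, so G is the complete bipartite graph K_{3,4}. The parts have unequal sizes, so no automorphism swaps them; each part is permuted independently, giving S_4 × S_3 of order 4!·3! = 144.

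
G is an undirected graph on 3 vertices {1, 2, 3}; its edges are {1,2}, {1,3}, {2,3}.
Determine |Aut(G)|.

Every vertex has degree 2, so G is the complete graph K_3. Every bijection on the vertex set is an automorphism of K_3; hence Aut(K_3) ≅ S_3, order 6.

6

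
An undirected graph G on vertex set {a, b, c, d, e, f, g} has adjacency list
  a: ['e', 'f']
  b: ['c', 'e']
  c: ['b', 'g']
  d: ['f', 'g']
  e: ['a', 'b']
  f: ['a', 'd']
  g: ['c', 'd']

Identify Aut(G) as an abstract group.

Every vertex has degree 2 and the graph is connected, so G is the 7-cycle C_7. The automorphisms of the 7-cycle are exactly the symmetries of a regular 7-gon: the dihedral group D_7, |D_7| = 14.

D_7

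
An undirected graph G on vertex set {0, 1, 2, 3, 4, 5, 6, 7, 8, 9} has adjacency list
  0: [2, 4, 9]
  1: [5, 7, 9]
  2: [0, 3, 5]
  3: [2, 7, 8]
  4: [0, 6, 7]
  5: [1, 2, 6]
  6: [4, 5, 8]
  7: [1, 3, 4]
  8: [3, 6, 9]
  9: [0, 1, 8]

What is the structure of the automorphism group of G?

G is 3-regular on 10 vertices with no triangles and no 4-cycles (girth 5): this is the Petersen graph. It is a classical fact that the Petersen graph has automorphism group S_5 (order 120), arising from its description as the Kneser graph K(5,2).

the symmetric group S_5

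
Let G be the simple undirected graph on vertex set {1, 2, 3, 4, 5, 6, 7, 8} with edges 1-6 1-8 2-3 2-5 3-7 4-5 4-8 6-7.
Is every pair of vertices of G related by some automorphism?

Yes

G is 2-regular and connected on 8 vertices, i.e. the cycle C_8. The automorphisms of the 8-cycle are exactly the symmetries of a regular 8-gon: the dihedral group D_8, |D_8| = 16. Under this action every vertex can be carried to every other, so G is vertex-transitive.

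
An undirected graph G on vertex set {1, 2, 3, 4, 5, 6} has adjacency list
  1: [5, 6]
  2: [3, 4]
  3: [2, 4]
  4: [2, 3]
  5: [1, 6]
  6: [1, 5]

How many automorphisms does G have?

72

G has two connected components, {1, 5, 6} and {2, 3, 4}; each is 2-regular, so G = C_3 ⊔ C_3. With two isomorphic components, Aut(G) = Aut(C_3) ≀ S_2 = (D_3 × D_3) ⋊ Z_2: permute each cycle by D_3, then optionally swap the two cycles. Order 2·(2·3)² = 72.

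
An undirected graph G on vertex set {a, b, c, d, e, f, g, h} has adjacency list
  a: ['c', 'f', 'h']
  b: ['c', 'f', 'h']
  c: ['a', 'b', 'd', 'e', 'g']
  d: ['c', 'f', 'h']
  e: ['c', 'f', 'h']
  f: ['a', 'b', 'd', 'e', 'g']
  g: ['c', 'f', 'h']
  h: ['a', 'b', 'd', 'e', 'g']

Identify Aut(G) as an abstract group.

S_3 × S_5

The vertices split by degree into {c, f, h} (degree 5) and {a, b, d, e, g} (degree 3); every edge runs between the two parts, so G is the complete bipartite graph K_{3,5}. Automorphisms preserve the bipartition setwise (since the parts differ in size) and act as S_3 × S_5 within it; |Aut| = 720.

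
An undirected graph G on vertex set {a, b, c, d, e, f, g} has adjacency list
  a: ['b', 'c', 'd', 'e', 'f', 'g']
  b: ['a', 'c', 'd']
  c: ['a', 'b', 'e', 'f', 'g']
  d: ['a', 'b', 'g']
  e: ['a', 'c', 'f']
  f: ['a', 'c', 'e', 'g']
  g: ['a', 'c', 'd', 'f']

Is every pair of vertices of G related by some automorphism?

No

Vertex a is the only vertex of degree 6, so every automorphism fixes it; G is not vertex-transitive.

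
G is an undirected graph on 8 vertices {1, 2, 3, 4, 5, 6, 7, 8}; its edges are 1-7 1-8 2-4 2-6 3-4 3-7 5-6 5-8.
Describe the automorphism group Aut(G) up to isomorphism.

D_8

G is 2-regular and connected on 8 vertices, i.e. the cycle C_8. The automorphisms of the 8-cycle are exactly the symmetries of a regular 8-gon: the dihedral group D_8, |D_8| = 16.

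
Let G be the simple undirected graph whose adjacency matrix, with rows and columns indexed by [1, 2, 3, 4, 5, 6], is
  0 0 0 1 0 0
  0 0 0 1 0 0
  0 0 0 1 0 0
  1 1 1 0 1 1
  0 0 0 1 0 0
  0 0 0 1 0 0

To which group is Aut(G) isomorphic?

the symmetric group on 5 letters

Vertex 4 has degree 5 and every other vertex has degree 1, so G is the star K_{1,5} with centre 4. Any automorphism fixes the centre and permutes the 5 leaves freely, so Aut(G) ≅ S_5 of order 5! = 120.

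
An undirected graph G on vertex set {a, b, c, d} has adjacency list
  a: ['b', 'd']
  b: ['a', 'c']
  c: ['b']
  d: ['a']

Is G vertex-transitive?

Automorphisms preserve degree, but G has vertices of degree 1 and vertices of degree 2; no automorphism maps one to the other, so G is not vertex-transitive.

No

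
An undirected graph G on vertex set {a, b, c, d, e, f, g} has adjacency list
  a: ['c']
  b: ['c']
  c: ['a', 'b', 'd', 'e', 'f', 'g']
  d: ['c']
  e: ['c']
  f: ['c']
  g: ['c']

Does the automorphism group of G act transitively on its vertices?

Vertex c is the only vertex of degree 6, so every automorphism fixes it; G is not vertex-transitive.

No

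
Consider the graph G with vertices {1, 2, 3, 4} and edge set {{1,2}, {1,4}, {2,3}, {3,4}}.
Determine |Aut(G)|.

G is 2-regular and bipartite on 2^2 = 4 vertices with girth 4; it is the hypercube graph Q_2. The symmetry group of the 2-cube is the hyperoctahedral group B_2 = Z_2 ≀ S_2, of order 2^2·2! = 8.

8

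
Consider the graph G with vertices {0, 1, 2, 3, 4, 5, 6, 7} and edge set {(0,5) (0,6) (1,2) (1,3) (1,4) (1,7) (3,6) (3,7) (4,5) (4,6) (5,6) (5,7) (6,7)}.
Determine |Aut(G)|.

The degree sequence is [2, 4, 1, 3, 3, 4, 5, 4]. Checking the degree-preserving permutations of the vertex set shows that none except the identity preserves every edge, so Aut(G) is trivial.

1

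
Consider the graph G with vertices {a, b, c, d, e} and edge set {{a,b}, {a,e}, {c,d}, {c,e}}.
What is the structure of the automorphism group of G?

Z_2

The degree sequence is [2, 1, 2, 1, 2]; the two degree-1 vertices b and d are the ends of a path, so G = P_5. The only nontrivial automorphism of a path is the end-to-end reflection, so Aut(G) ≅ Z_2.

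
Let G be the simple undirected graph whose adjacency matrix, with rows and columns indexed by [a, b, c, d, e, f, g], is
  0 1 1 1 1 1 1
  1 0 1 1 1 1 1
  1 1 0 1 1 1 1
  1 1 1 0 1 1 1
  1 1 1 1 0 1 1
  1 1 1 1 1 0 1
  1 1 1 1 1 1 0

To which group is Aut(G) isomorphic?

the symmetric group on 7 letters

All 7 vertices are pairwise adjacent: G = K_7. Any permutation of the 7 vertices preserves K_7, so Aut(K_7) = S_7 of order 7! = 5040.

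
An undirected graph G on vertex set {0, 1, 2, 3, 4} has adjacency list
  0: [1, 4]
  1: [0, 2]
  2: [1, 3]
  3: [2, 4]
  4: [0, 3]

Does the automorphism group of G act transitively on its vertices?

G is 2-regular and connected on 5 vertices, i.e. the cycle C_5. The automorphisms of the 5-cycle are exactly the symmetries of a regular 5-gon: the dihedral group D_5, |D_5| = 10. Under this action every vertex can be carried to every other, so G is vertex-transitive.

Yes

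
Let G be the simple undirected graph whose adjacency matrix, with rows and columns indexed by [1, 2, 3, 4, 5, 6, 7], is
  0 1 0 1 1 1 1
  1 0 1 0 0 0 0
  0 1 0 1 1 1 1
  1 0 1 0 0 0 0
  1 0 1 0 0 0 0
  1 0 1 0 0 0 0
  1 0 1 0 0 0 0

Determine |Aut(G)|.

240

The vertices split by degree into {1, 3} (degree 5) and {2, 4, 5, 6, 7} (degree 2); every edge runs between the two parts, so G is the complete bipartite graph K_{2,5}. The parts have unequal sizes, so no automorphism swaps them; each part is permuted independently, giving S_5 × S_2 of order 5!·2! = 240.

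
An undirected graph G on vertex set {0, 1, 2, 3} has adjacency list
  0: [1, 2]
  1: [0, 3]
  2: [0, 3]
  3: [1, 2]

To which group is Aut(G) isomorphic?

S_2 ≀ Z_2

G is 2-regular and bipartite with parts {1, 2} and {0, 3} (each part is independent and every cross-pair is an edge), so G = K_{2,2}. Each part can be permuted independently (S_2 × S_2) and the two equal-size parts can also be swapped, giving (S_2 × S_2) ⋊ Z_2 of order 2·(2!)² = 8.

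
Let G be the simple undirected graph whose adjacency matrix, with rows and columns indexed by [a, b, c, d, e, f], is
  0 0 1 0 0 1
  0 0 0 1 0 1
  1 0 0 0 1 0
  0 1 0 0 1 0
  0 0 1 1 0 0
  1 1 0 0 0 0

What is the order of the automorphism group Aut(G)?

12

Every vertex has degree 2 and the graph is connected, so G is the 6-cycle C_6. C_6 has 6 rotations and 6 reflections, so Aut(C_6) ≅ D_6 of order 12.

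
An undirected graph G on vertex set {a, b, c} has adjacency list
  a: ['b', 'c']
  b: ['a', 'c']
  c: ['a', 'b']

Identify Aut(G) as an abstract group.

All 3 vertices are pairwise adjacent: G = K_3. Any permutation of the 3 vertices preserves K_3, so Aut(K_3) = S_3 of order 3! = 6.

S_3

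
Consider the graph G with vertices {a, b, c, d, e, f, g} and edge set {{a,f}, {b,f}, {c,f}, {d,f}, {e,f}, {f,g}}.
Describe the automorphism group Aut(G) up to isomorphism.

Vertex f has degree 6 and every other vertex has degree 1, so G is the star K_{1,6} with centre f. Any automorphism fixes the centre and permutes the 6 leaves freely, so Aut(G) ≅ S_6 of order 6! = 720.

the symmetric group on 6 letters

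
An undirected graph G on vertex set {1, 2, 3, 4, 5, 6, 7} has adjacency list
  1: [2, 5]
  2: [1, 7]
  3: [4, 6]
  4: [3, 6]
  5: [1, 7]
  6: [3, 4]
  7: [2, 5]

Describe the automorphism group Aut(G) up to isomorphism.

D_4 × D_3

G has two connected components, {1, 2, 5, 7} and {3, 4, 6}; each is 2-regular, so G = C_4 ⊔ C_3. The components are non-isomorphic (different sizes), so Aut(G) = Aut(C_4) × Aut(C_3) = D_4 × D_3 of order 8·6 = 48.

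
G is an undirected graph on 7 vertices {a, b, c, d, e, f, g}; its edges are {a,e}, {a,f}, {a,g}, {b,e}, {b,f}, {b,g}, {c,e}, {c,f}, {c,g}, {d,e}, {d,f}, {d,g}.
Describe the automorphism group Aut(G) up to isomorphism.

S_4 × S_3

The vertices split by degree into {e, f, g} (degree 4) and {a, b, c, d} (degree 3); every edge runs between the two parts, so G is the complete bipartite graph K_{3,4}. Automorphisms preserve the bipartition setwise (since the parts differ in size) and act as S_4 × S_3 within it; |Aut| = 144.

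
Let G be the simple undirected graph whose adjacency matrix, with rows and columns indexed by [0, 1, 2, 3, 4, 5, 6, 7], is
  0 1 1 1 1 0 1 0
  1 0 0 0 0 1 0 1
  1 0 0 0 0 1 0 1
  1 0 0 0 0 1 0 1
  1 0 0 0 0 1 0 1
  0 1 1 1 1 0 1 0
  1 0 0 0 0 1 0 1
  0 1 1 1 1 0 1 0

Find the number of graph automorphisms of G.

The vertices split by degree into {0, 5, 7} (degree 5) and {1, 2, 3, 4, 6} (degree 3); every edge runs between the two parts, so G is the complete bipartite graph K_{3,5}. Automorphisms preserve the bipartition setwise (since the parts differ in size) and act as S_5 × S_3 within it; |Aut| = 720.

720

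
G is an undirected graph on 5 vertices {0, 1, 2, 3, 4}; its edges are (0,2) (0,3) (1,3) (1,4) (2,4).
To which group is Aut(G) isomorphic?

G is 2-regular and connected on 5 vertices, i.e. the cycle C_5. C_5 has 5 rotations and 5 reflections, so Aut(C_5) ≅ D_5 of order 10.

D_5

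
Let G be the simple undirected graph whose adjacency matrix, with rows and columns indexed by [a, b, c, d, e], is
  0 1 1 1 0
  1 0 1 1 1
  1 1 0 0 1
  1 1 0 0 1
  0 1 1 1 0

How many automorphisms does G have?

8

Vertex b is the unique vertex of degree 4; the remaining 4 vertices each have degree 3 and induce a cycle, so G is the wheel on 5 vertices with hub b. Every automorphism fixes the hub and acts on the rim 4-cycle, so Aut(G) ≅ Aut(C_4) = D_4 of order 8.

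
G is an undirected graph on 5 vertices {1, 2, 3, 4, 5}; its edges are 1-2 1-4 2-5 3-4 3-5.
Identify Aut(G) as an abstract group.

the dihedral group of order 10

G is 2-regular and connected on 5 vertices, i.e. the cycle C_5. The automorphisms of the 5-cycle are exactly the symmetries of a regular 5-gon: the dihedral group D_5, |D_5| = 10.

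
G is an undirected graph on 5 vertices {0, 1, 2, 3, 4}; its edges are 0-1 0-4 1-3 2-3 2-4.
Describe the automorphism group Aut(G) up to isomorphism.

the dihedral group of order 10

Every vertex has degree 2 and the graph is connected, so G is the 5-cycle C_5. The automorphisms of the 5-cycle are exactly the symmetries of a regular 5-gon: the dihedral group D_5, |D_5| = 10.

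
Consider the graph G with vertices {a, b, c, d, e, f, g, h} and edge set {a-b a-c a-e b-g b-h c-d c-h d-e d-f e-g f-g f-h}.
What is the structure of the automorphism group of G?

G is 3-regular and bipartite on 2^3 = 8 vertices with girth 4; it is the hypercube graph Q_3. Aut(Q_3) consists of the signed permutations of the 3 coordinate axes: 3! permutations times 2^3 sign flips, so |Aut| = 2^3·3! = 48.

the hyperoctahedral group B_3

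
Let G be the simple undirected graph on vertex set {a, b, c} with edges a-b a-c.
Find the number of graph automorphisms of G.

2

The degree sequence is [2, 1, 1]; the two degree-1 vertices b and c are the ends of a path, so G = P_3. A path has exactly one nontrivial symmetry — reversal — giving Aut(G) of order 2.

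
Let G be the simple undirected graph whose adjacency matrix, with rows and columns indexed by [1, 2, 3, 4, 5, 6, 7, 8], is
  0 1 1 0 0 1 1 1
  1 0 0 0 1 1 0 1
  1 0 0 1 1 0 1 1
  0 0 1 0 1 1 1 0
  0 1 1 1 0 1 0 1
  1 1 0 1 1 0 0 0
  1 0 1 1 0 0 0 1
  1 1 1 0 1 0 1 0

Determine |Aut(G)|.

The degree sequence is [5, 4, 5, 4, 5, 4, 4, 5]. Checking the degree-preserving permutations of the vertex set shows that none except the identity preserves every edge, so Aut(G) is trivial.

1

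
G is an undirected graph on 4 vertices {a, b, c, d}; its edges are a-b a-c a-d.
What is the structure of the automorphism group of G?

Vertex a has degree 3 and every other vertex has degree 1, so G is the star K_{1,3} with centre a. Any automorphism fixes the centre and permutes the 3 leaves freely, so Aut(G) ≅ S_3 of order 3! = 6.

S_3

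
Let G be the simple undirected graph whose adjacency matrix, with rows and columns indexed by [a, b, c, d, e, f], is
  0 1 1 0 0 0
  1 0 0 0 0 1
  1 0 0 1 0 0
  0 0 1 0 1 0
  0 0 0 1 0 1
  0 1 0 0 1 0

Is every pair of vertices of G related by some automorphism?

Yes

Every vertex has degree 2 and the graph is connected, so G is the 6-cycle C_6. C_6 has 6 rotations and 6 reflections, so Aut(C_6) ≅ D_6 of order 12. This group acts transitively on the 6 vertices.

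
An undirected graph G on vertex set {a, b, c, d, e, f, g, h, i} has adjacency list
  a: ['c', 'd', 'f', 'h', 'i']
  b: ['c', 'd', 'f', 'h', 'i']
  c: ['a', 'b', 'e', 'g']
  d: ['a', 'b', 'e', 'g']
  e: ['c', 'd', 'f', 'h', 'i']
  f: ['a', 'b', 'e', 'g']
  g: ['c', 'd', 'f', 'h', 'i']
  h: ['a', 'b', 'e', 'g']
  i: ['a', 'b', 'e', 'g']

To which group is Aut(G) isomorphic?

S_4 × S_5

The vertices split by degree into {a, b, e, g} (degree 5) and {c, d, f, h, i} (degree 4); every edge runs between the two parts, so G is the complete bipartite graph K_{4,5}. The parts have unequal sizes, so no automorphism swaps them; each part is permuted independently, giving S_4 × S_5 of order 4!·5! = 2880.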